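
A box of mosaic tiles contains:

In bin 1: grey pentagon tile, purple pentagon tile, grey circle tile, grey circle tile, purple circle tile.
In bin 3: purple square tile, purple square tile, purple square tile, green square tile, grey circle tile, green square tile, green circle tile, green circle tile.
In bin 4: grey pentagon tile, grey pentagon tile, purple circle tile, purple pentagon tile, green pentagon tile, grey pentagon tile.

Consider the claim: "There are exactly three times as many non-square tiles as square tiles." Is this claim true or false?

non-square tiles: 14.
square tiles: 5.
The claim requires 14 = 3 × 5 = 15, which does not hold.

False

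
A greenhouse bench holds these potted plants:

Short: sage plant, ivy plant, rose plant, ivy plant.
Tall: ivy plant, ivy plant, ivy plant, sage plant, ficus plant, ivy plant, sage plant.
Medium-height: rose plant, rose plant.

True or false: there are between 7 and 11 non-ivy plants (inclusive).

non-ivy plants: 7.
The claim requires 7 ≤ 7 ≤ 11, which holds.

True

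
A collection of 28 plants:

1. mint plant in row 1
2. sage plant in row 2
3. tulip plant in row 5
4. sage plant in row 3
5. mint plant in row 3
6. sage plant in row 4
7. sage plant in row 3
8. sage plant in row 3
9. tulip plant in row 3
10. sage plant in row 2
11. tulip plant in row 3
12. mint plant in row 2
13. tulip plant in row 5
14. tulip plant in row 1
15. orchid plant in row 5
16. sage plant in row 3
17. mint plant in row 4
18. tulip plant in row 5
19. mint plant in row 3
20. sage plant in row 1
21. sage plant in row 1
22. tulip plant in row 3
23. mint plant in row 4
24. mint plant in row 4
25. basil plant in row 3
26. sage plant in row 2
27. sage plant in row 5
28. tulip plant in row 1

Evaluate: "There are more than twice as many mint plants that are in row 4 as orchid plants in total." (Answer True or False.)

There are 3 mint plants in row 4.
There is 1 orchid plant.
The claim requires 3 > 2 × 1 = 2, which holds.

True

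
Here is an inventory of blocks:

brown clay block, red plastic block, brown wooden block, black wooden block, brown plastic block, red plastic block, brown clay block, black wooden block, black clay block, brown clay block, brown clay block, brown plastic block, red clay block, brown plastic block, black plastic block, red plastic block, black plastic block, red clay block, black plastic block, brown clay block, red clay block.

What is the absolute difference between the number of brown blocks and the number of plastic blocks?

0

brown blocks: 9. plastic blocks: 9.
|9 − 9| = 9 − 9 = 0.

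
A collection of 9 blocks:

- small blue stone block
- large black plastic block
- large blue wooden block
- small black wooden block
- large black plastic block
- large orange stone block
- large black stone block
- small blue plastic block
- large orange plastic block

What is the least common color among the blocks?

orange

Counts by color: black 4, blue 3, orange 2.
The minimum is 2, held uniquely by orange.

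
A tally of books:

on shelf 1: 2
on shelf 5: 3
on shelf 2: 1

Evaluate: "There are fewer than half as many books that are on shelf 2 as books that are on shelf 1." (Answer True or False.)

False

There is 1 book on shelf 2.
There are 2 books on shelf 1.
The claim requires 2 × 1 = 2 < 2, which does not hold.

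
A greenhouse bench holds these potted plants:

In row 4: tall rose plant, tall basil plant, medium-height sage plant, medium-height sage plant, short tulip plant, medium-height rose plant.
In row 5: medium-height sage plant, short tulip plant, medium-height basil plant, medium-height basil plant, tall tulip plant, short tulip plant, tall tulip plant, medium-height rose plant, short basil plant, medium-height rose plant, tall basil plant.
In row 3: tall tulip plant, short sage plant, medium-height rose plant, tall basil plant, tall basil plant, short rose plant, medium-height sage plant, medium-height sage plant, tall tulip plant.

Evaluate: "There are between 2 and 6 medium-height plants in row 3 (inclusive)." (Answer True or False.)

True

medium-height plants in row 3: 3.
The claim requires 2 ≤ 3 ≤ 6, which holds.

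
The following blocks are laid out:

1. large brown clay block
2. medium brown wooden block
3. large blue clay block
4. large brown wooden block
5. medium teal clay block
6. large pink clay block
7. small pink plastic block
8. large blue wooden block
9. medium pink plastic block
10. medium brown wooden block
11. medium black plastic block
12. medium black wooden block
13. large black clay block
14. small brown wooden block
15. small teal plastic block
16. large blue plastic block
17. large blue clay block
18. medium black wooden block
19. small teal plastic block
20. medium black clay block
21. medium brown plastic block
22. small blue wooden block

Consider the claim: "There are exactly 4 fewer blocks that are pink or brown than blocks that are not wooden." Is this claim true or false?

|blocks that are pink or brown| = 9.
|blocks that are not wooden| = 14.
The claim requires 14 − 9 (= 5) to equal 4, which does not hold.

False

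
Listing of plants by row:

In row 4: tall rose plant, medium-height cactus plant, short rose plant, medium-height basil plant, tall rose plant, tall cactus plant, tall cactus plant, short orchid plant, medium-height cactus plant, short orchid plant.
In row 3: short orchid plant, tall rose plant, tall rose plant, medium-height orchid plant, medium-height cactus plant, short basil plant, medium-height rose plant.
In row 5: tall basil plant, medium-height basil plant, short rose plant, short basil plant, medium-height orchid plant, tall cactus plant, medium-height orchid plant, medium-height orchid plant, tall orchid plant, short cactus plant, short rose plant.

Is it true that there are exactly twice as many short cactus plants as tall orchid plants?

False

short cactus plants: 1.
tall orchid plants: 1.
The claim requires 1 = 2 × 1 = 2, which does not hold.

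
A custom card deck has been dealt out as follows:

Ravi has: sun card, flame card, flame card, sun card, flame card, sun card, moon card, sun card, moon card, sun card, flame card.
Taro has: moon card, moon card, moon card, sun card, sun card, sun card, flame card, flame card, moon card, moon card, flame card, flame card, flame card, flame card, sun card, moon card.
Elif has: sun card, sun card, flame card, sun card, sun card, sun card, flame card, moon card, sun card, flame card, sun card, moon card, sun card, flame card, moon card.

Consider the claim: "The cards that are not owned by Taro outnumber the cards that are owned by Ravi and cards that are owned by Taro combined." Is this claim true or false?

False

Count of cards that are not owned by Taro: 26.
cards owned by Ravi: 11; cards owned by Taro: 16; combined: 11 + 16 = 27.
The claim requires 26 > 27, which does not hold.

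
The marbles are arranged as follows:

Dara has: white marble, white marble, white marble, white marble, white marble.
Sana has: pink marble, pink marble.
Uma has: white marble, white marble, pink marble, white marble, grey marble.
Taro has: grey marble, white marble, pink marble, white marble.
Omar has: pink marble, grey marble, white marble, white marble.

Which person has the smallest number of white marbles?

Counts by owner (restricted to white marbles): Dara→5, Uma→3, Taro→2, Omar→2, Sana→0.
The minimum is 0, held uniquely by Sana.

Sana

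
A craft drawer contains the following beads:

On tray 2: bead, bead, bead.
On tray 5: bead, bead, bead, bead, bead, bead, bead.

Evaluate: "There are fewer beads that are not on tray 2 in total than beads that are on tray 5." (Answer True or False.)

False

There are 7 beads that are not on tray 2.
There are 7 beads on tray 5.
The claim requires 7 < 7, which does not hold.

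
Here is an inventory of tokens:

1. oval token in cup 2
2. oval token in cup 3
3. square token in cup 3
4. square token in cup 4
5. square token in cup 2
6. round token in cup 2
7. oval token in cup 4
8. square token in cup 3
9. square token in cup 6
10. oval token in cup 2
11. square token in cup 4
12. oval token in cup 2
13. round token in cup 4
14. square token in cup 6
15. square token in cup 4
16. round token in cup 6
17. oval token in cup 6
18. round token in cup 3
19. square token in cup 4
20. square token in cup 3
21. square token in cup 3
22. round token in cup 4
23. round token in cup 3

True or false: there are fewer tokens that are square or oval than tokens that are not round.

|tokens that are square or oval| = 17.
|tokens that are not round| = 17.
The claim requires 17 < 17, which does not hold.

False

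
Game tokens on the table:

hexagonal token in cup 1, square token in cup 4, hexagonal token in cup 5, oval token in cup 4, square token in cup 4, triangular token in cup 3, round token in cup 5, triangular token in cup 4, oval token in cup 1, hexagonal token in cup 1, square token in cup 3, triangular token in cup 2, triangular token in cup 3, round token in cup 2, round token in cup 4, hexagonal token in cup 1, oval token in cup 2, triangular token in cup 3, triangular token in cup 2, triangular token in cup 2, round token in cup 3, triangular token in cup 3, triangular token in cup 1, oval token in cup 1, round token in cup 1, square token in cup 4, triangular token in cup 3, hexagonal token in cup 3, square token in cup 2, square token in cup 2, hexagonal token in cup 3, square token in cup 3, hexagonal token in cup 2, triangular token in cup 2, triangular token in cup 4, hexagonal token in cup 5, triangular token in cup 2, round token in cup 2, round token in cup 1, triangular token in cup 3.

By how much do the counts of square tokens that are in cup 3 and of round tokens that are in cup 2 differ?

0

square tokens in cup 3: 2. round tokens in cup 2: 2.
|2 − 2| = 2 − 2 = 0.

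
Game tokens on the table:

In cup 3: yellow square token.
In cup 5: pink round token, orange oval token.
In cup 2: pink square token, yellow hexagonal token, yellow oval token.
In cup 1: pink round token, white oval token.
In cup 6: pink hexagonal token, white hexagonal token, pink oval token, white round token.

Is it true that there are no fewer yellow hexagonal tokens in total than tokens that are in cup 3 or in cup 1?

False

yellow hexagonal tokens: 1.
tokens in cup 3 or in cup 1: 3.
The claim requires 1 ≥ 3, which does not hold.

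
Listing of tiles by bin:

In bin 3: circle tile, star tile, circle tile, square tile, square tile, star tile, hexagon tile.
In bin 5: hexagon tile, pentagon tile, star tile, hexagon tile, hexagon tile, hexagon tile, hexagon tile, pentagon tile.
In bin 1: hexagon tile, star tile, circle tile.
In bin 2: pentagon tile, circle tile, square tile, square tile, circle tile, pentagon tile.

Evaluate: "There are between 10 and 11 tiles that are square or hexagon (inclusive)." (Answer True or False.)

True

There are 11 tiles that are square or hexagon.
The claim requires 10 ≤ 11 ≤ 11, which holds.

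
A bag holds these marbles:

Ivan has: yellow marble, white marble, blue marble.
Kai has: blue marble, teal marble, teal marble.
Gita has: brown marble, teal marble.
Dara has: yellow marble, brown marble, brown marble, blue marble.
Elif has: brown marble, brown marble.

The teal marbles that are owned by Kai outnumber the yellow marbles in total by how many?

0

teal marbles owned by Kai: 2.
yellow marbles: 2.
2 − 2 = 0.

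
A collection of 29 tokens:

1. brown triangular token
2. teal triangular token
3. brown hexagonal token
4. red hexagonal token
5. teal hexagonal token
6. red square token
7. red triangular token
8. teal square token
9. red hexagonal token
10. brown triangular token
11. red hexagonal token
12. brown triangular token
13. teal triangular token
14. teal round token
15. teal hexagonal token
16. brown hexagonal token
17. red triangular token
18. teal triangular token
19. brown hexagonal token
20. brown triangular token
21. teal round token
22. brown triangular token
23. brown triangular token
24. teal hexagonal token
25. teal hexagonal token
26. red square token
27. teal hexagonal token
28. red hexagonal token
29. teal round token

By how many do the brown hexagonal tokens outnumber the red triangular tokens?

brown hexagonal tokens: 3.
red triangular tokens: 2.
3 − 2 = 1.

1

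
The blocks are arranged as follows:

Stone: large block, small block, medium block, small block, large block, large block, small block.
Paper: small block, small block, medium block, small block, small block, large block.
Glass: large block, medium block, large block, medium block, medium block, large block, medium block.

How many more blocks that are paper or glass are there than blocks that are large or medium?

0

blocks that are paper or glass: 13.
blocks that are large or medium: 13.
13 − 13 = 0.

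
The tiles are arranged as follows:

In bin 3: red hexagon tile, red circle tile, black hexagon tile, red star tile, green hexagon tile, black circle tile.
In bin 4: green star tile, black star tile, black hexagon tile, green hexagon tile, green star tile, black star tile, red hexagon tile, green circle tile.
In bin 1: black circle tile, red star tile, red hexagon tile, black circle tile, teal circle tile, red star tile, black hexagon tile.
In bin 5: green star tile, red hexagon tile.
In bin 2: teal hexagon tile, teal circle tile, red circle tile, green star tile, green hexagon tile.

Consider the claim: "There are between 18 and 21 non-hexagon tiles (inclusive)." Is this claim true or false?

|non-hexagon tiles| = 17.
The claim requires 18 ≤ 17 ≤ 21, which does not hold.

False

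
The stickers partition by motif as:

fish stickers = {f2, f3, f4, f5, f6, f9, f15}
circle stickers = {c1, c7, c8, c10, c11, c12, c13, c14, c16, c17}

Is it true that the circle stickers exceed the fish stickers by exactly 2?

|circle stickers| = 10.
|fish stickers| = 7.
The claim requires 10 − 7 (= 3) to equal 2, which does not hold.

False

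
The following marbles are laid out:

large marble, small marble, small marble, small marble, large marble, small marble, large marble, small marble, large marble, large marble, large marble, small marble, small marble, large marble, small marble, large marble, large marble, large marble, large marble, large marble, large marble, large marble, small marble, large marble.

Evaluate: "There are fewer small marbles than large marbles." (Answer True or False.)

True

small marbles: 9.
large marbles: 15.
The claim requires 9 < 15, which holds.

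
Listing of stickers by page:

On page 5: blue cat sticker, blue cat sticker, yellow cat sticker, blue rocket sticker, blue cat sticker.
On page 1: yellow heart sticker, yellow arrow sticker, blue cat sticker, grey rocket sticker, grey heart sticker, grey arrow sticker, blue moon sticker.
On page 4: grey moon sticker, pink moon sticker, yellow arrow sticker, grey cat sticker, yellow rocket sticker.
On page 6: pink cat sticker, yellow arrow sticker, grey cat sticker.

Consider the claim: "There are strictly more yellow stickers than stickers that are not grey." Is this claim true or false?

|yellow stickers| = 6.
|stickers that are not grey| = 14.
The claim requires 6 > 14, which does not hold.

False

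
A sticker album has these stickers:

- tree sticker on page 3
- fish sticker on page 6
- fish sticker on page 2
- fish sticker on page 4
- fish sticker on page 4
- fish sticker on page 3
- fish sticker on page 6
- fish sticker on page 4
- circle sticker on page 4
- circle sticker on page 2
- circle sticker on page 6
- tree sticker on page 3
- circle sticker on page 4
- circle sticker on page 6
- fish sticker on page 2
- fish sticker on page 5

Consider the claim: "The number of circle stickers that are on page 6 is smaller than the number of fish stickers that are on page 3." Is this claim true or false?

False

|circle stickers on page 6| = 2.
|fish stickers on page 3| = 1.
The claim requires 2 < 1, which does not hold.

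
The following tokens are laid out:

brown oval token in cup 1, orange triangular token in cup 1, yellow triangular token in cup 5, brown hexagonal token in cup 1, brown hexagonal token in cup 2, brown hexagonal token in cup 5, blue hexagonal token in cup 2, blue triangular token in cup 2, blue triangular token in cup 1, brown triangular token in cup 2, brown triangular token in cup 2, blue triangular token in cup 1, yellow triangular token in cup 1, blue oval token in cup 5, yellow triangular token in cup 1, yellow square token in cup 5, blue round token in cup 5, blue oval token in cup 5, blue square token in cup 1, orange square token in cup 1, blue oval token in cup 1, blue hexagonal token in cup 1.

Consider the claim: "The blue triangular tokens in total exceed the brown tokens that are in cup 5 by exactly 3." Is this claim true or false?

False

blue triangular tokens: 3.
brown tokens in cup 5: 1.
The claim requires 3 − 1 (= 2) to equal 3, which does not hold.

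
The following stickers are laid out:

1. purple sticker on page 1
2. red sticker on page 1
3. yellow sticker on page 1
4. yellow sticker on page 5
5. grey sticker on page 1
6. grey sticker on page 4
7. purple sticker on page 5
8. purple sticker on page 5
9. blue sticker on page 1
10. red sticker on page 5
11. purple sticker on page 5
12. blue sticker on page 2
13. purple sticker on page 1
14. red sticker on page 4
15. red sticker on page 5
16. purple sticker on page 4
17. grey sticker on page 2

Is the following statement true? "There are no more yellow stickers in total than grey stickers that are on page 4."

|yellow stickers| = 2.
|grey stickers on page 4| = 1.
The claim requires 2 ≤ 1, which does not hold.

False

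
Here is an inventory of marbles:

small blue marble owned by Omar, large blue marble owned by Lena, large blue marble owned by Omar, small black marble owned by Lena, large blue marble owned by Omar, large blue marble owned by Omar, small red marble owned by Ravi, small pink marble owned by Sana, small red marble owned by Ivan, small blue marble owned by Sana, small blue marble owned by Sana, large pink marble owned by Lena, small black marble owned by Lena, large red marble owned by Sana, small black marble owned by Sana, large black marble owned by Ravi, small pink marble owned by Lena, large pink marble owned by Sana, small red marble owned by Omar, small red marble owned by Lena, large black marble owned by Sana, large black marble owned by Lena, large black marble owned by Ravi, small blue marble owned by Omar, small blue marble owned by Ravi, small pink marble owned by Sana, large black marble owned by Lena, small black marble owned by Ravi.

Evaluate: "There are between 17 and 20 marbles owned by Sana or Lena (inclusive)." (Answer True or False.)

|marbles owned by Sana or Lena| = 16.
The claim requires 17 ≤ 16 ≤ 20, which does not hold.

False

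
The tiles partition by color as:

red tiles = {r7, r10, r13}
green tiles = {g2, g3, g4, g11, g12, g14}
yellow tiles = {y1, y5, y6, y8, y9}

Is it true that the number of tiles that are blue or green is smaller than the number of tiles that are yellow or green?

tiles that are blue or green: 6.
tiles that are yellow or green: 11.
The claim requires 6 < 11, which holds.

True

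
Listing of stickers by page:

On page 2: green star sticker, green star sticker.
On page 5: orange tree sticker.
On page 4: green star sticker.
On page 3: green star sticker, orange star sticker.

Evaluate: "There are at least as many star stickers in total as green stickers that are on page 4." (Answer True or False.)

True

There are 5 star stickers.
There is 1 green sticker on page 4.
The claim requires 5 ≥ 1, which holds.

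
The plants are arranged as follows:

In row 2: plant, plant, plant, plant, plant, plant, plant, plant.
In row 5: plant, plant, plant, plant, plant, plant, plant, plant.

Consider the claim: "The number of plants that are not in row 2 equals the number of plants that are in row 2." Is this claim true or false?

plants that are not in row 2: 8.
plants in row 2: 8.
The claim requires 8 = 8, which holds.

True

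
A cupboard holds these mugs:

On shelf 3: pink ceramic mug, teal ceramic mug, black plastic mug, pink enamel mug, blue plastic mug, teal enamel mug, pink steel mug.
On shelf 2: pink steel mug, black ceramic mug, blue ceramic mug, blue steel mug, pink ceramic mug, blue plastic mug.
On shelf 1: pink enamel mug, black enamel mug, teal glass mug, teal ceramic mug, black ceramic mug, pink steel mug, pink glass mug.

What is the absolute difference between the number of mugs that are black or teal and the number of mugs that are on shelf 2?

2

mugs that are black or teal: 8. mugs on shelf 2: 6.
|8 − 6| = 8 − 6 = 2.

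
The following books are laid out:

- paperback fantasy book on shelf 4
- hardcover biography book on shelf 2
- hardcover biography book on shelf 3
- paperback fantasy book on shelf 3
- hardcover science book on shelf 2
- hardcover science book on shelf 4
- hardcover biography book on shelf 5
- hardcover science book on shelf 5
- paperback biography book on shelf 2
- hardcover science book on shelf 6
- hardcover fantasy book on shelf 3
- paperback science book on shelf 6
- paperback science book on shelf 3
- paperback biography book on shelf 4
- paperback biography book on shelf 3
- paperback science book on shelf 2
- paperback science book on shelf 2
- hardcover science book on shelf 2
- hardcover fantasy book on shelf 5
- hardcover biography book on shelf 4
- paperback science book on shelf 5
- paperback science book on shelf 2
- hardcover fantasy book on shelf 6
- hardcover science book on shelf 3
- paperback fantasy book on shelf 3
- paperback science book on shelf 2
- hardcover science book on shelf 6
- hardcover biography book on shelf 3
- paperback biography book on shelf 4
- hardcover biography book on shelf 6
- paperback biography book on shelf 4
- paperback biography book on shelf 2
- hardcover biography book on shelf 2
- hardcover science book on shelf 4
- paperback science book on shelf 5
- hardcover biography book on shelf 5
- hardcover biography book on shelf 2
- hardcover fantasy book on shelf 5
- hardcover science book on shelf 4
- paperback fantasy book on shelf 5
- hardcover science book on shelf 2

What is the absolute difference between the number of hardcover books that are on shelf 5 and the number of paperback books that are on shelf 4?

1

hardcover books on shelf 5: 5. paperback books on shelf 4: 4.
|5 − 4| = 5 − 4 = 1.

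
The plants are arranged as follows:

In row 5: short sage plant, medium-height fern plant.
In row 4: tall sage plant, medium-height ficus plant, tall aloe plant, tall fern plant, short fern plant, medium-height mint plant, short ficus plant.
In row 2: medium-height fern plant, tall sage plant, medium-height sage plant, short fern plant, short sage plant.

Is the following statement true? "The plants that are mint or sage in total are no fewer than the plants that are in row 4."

False

plants that are mint or sage: 6.
plants in row 4: 7.
The claim requires 6 ≥ 7, which does not hold.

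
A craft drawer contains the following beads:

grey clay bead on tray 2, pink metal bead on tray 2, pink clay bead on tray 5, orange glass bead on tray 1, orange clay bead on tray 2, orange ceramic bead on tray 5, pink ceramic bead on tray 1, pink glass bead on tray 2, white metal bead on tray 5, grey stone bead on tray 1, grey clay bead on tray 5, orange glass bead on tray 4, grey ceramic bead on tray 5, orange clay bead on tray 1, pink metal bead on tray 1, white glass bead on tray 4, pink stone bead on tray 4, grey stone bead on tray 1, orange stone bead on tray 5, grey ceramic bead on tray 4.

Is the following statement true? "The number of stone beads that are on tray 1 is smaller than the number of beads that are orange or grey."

True

stone beads on tray 1: 2.
beads that are orange or grey: 12.
The claim requires 2 < 12, which holds.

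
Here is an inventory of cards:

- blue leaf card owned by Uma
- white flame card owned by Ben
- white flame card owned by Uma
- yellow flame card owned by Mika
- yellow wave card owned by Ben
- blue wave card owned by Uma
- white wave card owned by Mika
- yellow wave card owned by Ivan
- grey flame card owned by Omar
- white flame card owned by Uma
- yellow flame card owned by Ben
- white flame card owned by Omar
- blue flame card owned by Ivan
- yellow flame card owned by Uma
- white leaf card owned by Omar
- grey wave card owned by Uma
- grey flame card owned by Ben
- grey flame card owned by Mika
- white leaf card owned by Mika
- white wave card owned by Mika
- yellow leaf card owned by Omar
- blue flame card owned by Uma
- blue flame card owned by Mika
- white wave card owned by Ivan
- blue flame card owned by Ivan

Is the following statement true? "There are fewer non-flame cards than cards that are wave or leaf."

False

There are 11 non-flame cards.
There are 11 cards that are wave or leaf.
The claim requires 11 < 11, which does not hold.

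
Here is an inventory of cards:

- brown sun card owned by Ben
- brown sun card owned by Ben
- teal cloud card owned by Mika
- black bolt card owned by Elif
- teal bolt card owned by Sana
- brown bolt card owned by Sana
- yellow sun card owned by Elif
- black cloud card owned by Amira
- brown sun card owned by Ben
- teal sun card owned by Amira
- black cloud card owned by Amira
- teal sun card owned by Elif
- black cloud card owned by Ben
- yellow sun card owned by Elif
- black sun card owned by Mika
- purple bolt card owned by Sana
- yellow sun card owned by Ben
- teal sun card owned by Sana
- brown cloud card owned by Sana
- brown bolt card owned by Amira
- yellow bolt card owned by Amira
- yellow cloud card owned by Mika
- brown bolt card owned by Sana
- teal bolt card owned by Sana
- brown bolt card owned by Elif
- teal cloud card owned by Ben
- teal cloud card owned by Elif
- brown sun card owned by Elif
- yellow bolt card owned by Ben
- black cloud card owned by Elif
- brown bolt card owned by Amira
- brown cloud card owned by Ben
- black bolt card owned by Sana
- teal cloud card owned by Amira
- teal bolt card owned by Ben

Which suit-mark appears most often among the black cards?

cloud

Counts by suit-mark (restricted to black cards): cloud 4, bolt 2, sun 1.
The maximum is 4, held uniquely by cloud.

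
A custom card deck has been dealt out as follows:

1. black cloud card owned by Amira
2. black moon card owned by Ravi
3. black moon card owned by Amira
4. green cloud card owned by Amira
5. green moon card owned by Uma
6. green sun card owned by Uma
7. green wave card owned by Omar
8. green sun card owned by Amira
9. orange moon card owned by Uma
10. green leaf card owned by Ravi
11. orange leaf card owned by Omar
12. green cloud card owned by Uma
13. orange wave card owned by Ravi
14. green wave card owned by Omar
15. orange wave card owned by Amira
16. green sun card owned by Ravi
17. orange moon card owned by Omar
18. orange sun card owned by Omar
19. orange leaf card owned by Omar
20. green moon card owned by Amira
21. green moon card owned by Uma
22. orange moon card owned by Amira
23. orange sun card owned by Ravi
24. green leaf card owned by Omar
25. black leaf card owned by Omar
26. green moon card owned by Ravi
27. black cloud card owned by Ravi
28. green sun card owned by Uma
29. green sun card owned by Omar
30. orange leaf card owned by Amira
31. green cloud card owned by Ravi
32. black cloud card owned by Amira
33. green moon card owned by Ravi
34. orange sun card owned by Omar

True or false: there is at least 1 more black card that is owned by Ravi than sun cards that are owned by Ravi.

False

|black cards owned by Ravi| = 2.
|sun cards owned by Ravi| = 2.
The claim requires 2 − 2 = 0 ≥ 1, which does not hold.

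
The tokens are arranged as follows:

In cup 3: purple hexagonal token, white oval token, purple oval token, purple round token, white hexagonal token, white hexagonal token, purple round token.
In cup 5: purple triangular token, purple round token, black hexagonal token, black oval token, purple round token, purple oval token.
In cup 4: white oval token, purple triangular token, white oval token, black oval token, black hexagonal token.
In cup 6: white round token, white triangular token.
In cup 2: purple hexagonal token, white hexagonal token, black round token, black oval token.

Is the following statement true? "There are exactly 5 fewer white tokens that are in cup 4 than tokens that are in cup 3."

True

There are 2 white tokens in cup 4.
There are 7 tokens in cup 3.
The claim requires 7 − 2 (= 5) to equal 5, which holds.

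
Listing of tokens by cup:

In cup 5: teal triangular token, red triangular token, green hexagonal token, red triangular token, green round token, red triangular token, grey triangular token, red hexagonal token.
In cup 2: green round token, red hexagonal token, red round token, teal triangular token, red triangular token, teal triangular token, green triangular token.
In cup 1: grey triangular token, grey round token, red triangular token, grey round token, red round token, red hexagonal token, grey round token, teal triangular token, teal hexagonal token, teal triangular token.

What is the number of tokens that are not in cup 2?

Total tokens: 25; with the excluded value: 7; remaining 25 − 7 = 18.

18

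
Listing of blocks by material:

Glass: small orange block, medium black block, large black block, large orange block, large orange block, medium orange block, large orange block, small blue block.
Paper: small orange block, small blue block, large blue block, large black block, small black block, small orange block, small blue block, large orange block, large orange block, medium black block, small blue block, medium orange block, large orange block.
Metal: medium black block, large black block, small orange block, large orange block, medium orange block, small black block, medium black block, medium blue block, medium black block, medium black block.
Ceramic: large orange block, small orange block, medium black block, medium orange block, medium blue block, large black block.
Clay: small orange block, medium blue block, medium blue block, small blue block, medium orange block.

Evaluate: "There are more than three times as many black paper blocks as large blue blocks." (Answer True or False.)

False

|black paper blocks| = 3.
|large blue blocks| = 1.
The claim requires 3 > 3 × 1 = 3, which does not hold.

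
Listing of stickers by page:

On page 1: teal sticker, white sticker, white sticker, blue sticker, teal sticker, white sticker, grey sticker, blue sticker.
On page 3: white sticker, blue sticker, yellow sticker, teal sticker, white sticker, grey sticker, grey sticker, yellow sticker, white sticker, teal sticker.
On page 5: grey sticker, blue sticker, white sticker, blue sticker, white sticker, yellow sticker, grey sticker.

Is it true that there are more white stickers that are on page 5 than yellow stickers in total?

False

white stickers on page 5: 2.
yellow stickers: 3.
The claim requires 2 > 3, which does not hold.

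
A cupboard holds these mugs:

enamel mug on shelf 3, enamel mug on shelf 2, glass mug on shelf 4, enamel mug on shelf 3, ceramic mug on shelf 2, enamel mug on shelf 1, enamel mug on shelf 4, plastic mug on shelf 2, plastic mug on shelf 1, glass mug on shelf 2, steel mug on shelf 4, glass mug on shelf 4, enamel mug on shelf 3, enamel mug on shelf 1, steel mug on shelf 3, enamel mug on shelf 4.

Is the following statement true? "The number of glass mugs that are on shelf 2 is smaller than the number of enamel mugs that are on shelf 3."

|glass mugs on shelf 2| = 1.
|enamel mugs on shelf 3| = 3.
The claim requires 1 < 3, which holds.

True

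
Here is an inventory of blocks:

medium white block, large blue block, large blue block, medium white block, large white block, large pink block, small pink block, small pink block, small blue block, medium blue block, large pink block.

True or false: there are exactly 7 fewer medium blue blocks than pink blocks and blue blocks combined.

medium blue blocks: 1.
pink blocks: 4; blue blocks: 4; combined: 4 + 4 = 8.
The claim requires 8 − 1 (= 7) to equal 7, which holds.

True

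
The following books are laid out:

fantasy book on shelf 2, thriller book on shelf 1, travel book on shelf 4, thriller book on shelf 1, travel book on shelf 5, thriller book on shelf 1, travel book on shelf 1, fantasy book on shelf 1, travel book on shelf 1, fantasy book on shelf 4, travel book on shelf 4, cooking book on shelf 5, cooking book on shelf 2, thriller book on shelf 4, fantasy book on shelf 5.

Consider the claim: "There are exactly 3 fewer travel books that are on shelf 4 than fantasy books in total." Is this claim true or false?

There are 2 travel books on shelf 4.
There are 4 fantasy books.
The claim requires 4 − 2 (= 2) to equal 3, which does not hold.

False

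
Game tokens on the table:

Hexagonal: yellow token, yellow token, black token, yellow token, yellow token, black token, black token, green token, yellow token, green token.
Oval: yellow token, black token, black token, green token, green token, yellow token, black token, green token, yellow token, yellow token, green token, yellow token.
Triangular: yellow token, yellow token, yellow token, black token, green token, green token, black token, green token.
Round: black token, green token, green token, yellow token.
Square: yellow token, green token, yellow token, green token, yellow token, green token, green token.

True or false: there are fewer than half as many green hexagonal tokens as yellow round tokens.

|green hexagonal tokens| = 2.
|yellow round tokens| = 1.
The claim requires 2 × 2 = 4 < 1, which does not hold.

False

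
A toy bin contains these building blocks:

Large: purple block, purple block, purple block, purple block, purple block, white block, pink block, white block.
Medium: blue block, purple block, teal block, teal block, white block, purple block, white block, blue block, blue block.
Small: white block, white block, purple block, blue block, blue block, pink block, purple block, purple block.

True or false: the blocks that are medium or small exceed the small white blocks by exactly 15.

True

There are 17 blocks that are medium or small.
There are 2 small white blocks.
The claim requires 17 − 2 (= 15) to equal 15, which holds.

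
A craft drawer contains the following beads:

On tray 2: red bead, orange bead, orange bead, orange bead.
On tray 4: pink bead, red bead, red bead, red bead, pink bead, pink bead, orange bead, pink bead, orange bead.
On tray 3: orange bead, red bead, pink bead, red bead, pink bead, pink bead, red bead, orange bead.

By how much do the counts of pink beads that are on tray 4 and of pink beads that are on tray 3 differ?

pink beads on tray 4: 4. pink beads on tray 3: 3.
|4 − 3| = 4 − 3 = 1.

1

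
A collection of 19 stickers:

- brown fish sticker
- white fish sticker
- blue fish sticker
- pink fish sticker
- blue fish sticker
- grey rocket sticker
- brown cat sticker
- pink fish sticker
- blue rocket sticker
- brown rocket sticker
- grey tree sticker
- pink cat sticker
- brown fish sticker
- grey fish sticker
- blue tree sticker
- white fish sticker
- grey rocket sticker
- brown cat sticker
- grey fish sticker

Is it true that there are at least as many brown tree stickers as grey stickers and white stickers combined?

False

brown tree stickers: 0.
grey stickers: 5; white stickers: 2; combined: 5 + 2 = 7.
The claim requires 0 ≥ 7, which does not hold.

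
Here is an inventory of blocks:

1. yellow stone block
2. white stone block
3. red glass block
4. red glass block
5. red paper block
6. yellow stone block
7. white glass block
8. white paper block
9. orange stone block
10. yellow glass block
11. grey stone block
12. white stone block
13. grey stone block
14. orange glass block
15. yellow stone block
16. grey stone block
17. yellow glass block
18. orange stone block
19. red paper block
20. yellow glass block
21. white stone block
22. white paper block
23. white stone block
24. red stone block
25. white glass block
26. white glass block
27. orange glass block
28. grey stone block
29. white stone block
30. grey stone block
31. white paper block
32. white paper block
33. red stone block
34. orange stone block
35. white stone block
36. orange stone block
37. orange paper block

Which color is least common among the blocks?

grey

Counts by color: white 13, orange 7, red 6, yellow 6, grey 5.
The minimum is 5, held uniquely by grey.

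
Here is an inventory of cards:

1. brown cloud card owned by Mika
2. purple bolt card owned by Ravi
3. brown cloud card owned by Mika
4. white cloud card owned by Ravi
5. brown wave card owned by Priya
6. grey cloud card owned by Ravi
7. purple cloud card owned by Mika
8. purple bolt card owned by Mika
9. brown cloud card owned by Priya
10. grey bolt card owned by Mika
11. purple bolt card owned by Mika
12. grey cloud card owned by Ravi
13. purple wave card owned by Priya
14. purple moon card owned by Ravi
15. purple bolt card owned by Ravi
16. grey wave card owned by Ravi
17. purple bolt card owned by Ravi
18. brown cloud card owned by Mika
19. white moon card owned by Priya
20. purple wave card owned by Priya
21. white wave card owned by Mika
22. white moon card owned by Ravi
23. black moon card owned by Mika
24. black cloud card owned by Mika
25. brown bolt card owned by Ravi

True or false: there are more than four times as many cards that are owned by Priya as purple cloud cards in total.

True

Count of cards owned by Priya: 5.
There is 1 purple cloud card.
The claim requires 5 > 4 × 1 = 4, which holds.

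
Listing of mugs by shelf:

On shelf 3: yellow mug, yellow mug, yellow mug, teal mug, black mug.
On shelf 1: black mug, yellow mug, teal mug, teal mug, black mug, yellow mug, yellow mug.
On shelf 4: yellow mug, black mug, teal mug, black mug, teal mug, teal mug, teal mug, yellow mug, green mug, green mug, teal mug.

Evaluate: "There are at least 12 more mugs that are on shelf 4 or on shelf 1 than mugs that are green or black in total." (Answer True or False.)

False

There are 18 mugs on shelf 4 or on shelf 1.
There are 7 mugs that are green or black.
The claim requires 18 − 7 = 11 ≥ 12, which does not hold.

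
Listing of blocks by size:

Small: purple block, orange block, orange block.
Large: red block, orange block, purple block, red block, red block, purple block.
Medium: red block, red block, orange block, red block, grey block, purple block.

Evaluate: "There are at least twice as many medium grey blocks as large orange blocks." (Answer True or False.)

There is 1 medium grey block.
There is 1 large orange block.
The claim requires 1 ≥ 2 × 1 = 2, which does not hold.

False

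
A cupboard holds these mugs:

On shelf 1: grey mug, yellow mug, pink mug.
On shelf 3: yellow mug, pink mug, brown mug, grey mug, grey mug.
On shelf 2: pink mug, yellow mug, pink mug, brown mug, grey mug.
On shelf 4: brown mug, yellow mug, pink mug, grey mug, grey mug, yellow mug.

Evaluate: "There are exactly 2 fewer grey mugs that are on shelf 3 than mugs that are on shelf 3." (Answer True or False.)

False

|grey mugs on shelf 3| = 2.
|mugs on shelf 3| = 5.
The claim requires 5 − 2 (= 3) to equal 2, which does not hold.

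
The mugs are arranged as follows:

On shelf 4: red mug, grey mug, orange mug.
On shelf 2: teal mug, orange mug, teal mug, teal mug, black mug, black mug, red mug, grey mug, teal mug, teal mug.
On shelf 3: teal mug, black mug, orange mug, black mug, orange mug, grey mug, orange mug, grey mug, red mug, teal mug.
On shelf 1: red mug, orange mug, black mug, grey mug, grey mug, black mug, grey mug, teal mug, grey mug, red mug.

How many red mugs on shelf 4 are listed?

1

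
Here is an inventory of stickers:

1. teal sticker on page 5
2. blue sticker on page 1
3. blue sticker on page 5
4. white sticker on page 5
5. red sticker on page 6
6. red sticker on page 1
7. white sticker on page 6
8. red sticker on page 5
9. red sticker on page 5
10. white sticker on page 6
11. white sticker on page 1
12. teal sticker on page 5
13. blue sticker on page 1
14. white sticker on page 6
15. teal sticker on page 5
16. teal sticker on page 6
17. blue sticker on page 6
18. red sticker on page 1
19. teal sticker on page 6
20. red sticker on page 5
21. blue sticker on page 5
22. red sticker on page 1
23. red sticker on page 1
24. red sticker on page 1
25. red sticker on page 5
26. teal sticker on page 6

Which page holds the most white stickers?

Counts by page (restricted to white stickers): page 6→3, page 1→1, page 5→1.
The maximum is 3, held uniquely by page 6.

page 6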